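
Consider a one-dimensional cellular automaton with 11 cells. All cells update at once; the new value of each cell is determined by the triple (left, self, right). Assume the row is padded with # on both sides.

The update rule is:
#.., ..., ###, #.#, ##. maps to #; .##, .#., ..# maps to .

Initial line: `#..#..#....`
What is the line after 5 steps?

##..#..###.
###..#..###
####..#..##
#####..#..#
######..#..

######..#..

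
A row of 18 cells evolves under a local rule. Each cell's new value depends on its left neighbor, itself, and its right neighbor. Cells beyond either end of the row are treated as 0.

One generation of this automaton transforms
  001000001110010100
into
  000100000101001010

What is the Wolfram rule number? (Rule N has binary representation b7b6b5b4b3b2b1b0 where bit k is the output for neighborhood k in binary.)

position 9: 111 → 1  (bit 7 = 1)
position 10: 110 → 0  (bit 6 = 0)
position 14: 101 → 1  (bit 5 = 1)
position 3: 100 → 1  (bit 4 = 1)
position 8: 011 → 0  (bit 3 = 0)
position 2: 010 → 0  (bit 2 = 0)
position 1: 001 → 0  (bit 1 = 0)
position 0: 000 → 0  (bit 0 = 0)
bits b7..b0 = 10110000 = 176

176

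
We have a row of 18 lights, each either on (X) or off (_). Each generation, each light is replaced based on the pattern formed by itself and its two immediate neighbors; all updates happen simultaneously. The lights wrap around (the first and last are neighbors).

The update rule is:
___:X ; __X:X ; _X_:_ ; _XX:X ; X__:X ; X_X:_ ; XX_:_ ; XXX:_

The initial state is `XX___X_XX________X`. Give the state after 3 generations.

X__XXX_XX_XXXXXXXX

__XXX__X_XXXXXXXXX
XXX__XX__X________
X__XXX_XX_XXXXXXXX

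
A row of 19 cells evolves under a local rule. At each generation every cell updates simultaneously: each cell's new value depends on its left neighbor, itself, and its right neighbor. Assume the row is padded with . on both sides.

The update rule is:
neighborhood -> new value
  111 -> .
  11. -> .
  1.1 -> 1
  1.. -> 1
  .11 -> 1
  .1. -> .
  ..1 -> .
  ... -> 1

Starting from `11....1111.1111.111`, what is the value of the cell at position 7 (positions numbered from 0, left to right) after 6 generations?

generation 1: 1.111.1...11...11..
generation 2: .11..1.11.1.11.1.11
generation 3: .1.1..11.1.11.1.11.
generation 4: ..1.1.1.1.11.1.11.1
generation 5: 1..1.1.1.11.1.11.1.
generation 6: .1..1.1.11.1.11.1.1
position 7 holds .

.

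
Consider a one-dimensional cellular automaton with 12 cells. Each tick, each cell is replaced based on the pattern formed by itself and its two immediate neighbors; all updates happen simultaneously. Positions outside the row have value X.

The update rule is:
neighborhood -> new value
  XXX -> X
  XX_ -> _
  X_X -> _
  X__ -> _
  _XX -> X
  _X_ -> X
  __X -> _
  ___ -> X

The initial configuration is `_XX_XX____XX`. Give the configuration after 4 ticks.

_X__X__XX_XX
_X__X__X__XX
_X__X__X__XX  (fixed point — unchanged through tick 4)

_X__X__X__XX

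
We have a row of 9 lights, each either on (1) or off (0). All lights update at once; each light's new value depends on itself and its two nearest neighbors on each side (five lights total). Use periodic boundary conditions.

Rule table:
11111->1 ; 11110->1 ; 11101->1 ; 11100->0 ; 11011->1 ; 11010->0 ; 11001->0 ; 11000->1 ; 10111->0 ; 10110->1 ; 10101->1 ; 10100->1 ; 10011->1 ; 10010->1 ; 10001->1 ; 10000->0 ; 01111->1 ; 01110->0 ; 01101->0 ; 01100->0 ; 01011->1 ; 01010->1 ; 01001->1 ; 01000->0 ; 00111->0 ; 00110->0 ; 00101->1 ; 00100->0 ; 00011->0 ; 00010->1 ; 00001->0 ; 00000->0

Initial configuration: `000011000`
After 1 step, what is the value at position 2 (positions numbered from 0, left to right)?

000000100
position 2 holds 0

0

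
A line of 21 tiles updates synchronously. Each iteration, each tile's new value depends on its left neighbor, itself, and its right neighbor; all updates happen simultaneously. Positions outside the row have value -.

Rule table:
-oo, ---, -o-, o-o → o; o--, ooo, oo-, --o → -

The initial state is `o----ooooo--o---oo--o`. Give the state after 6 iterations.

iteration 1: o-oo-o------o-o-o---o
iteration 2: ooo-oo-oooo-ooooo-o-o
iteration 3: o--oo-oo---oo----oooo
iteration 4: o--o-oo--o-o--oo-o---
iteration 5: o--ooo---ooo--o-oo-oo
iteration 6: o--o---o-o----ooo-oo-

o--o---o-o----ooo-oo-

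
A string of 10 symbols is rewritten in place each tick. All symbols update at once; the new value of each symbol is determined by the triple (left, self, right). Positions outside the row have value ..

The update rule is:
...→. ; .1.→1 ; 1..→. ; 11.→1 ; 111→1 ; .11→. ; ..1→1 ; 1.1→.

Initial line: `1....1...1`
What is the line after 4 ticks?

1...11..11
1..1.1.1.1
1.11.1.1.1
1..1.1.1.1

1..1.1.1.1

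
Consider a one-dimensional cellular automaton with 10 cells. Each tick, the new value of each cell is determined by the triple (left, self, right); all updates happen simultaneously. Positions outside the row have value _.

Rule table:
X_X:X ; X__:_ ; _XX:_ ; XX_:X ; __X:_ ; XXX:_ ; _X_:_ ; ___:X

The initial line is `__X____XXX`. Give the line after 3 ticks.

X___XX___X
__X__X_X__
X_____X__X

X_____X__X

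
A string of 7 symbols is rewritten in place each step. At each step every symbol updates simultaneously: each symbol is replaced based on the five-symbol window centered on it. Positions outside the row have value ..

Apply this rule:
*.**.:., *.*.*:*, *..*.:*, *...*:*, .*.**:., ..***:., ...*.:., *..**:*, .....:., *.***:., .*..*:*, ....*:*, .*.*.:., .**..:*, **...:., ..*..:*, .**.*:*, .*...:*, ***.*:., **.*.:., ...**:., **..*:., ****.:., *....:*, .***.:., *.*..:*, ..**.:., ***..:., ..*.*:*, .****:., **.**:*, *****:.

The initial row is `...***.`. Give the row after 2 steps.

step 1: .*.....
step 2: .***...

.***...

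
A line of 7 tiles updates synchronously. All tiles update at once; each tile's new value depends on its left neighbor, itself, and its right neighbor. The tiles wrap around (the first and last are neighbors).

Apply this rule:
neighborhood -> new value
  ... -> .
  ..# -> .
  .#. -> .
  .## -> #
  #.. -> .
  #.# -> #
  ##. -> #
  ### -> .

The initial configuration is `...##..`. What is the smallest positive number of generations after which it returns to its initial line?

1

...##..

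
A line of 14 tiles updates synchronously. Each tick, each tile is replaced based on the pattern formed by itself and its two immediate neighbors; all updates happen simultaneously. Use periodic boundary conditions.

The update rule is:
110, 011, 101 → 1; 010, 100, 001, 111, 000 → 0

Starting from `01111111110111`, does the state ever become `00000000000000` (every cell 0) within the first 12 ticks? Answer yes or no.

tick 1: 11000000011101
tick 2: 01000000010111
tick 3: 10000000001101
tick 4: 10000000001111
tick 5: 10000000001000
tick 6: 00000000000000
all cells are 0 at tick 6

yes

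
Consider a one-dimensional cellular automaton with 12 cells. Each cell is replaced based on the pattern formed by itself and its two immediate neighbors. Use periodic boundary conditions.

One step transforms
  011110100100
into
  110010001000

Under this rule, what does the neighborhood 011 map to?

1

At position 1 the neighborhood is 011; the next row has 1 there.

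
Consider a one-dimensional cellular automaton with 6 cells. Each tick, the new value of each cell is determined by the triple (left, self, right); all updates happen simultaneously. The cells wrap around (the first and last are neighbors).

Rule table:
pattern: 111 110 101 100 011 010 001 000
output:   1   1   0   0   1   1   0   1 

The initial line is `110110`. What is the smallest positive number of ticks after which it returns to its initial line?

1

110110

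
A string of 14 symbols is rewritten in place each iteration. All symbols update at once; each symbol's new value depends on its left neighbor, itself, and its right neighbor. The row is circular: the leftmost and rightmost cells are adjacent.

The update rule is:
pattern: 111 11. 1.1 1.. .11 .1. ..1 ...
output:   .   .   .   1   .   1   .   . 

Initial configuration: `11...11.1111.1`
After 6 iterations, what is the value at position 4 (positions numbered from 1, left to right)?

..1...........
..11..........
....1.........
....11........
......1.......
......11......
position 4 holds .

.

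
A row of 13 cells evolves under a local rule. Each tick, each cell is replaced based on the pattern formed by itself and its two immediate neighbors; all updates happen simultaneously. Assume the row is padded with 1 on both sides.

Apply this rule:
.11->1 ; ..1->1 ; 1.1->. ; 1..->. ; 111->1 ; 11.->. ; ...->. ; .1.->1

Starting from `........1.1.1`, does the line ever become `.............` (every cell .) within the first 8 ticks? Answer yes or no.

tick 1: .......11.1.1
tick 2: ......11..1.1
tick 3: .....11..11.1
tick 4: ....11..11..1
tick 5: ...11..11..11
tick 6: ..11..11..111
tick 7: .11..11..1111
tick 8: .1..11..11111
tick 8 is .1..11..11111, still not uniform .

no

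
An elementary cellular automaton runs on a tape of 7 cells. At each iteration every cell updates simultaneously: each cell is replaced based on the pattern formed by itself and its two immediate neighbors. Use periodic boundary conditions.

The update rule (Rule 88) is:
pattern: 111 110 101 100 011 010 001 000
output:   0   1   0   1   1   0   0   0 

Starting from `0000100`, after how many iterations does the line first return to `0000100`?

0000010
0000001
1000000
0100000
0010000
0001000
0000100

7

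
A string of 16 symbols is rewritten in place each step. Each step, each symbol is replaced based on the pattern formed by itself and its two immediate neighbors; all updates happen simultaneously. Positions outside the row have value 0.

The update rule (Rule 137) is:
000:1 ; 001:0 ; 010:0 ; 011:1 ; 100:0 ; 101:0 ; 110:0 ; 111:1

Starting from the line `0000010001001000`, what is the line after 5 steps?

0001100101000110

1111000100000011
1110010001111010
1100000101110000
1001110001100111
0001100101000110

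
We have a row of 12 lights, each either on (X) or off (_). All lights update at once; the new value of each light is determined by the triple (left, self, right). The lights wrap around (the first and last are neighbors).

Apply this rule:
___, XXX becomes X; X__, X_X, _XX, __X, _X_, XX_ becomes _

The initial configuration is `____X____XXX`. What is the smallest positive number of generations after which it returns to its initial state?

generation 1: _XX___XX__X_
generation 2: ____X_______
generation 3: XXX___XXXXXX
generation 4: XX__X__XXXXX
generation 5: X_______XXXX
generation 6: __XXXXX__XXX
generation 7: ___XXX____X_
generation 8: XX__X__XX___
generation 9: __________X_
generation 10: XXXXXXXXX___
generation 11: _XXXXXXX__X_
generation 12: __XXXXX_____
generation 13: X__XXX__XXXX
generation 14: ____X____XXX

14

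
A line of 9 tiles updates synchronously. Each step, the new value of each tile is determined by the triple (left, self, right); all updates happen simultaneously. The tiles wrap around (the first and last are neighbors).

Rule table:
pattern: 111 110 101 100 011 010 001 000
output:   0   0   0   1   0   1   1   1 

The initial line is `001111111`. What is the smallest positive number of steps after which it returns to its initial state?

2

110000000
001111111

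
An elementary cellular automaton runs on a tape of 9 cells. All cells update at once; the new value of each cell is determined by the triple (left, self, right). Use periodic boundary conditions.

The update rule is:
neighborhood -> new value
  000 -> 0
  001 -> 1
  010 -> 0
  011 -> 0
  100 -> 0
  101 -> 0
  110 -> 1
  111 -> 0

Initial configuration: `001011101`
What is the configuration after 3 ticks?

000010001

010000100
100001000
000010001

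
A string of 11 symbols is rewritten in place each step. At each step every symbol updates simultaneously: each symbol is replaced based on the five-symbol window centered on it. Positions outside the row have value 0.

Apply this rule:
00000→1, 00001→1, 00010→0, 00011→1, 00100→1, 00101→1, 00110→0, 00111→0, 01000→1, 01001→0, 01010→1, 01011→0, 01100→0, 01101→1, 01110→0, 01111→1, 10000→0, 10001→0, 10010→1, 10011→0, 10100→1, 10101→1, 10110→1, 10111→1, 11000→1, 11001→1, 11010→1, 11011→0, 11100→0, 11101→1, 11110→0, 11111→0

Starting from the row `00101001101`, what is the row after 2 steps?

step 1: 10111000111
step 2: 10100101000

10100101000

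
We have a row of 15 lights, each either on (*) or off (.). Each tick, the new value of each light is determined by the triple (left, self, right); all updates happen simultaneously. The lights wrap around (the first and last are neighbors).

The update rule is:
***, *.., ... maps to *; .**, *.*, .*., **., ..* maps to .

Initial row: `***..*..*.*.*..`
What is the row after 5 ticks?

....*..*..**..*

.*.*..*......*.
....*..*****..*
***..*..***.*..
.*.*..*..*...*.
....*..*..**..*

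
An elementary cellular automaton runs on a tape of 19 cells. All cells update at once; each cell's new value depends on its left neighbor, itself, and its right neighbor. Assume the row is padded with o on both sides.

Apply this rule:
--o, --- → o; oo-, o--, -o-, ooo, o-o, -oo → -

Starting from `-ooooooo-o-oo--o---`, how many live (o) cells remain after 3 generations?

2

--------------o--oo
-ooooooooooooo--o--
---------------o--o
count of o: 2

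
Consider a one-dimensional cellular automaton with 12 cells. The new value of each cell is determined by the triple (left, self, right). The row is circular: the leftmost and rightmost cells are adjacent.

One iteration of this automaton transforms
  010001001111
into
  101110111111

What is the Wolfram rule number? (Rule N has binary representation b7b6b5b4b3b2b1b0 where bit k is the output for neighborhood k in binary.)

position 9: 111 → 1  (bit 7 = 1)
position 11: 110 → 1  (bit 6 = 1)
position 0: 101 → 1  (bit 5 = 1)
position 2: 100 → 1  (bit 4 = 1)
position 8: 011 → 1  (bit 3 = 1)
position 1: 010 → 0  (bit 2 = 0)
position 4: 001 → 1  (bit 1 = 1)
position 3: 000 → 1  (bit 0 = 1)
bits b7..b0 = 11111011 = 251

251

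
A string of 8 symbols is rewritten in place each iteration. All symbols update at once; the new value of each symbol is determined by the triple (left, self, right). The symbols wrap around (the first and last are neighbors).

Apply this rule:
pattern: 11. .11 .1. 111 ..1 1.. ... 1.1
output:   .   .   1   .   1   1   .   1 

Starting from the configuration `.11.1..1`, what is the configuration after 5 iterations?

iteration 1: 1..11111
iteration 2: .11.....
iteration 3: 1..1....
iteration 4: 11111..1
iteration 5: .....11.

.....11.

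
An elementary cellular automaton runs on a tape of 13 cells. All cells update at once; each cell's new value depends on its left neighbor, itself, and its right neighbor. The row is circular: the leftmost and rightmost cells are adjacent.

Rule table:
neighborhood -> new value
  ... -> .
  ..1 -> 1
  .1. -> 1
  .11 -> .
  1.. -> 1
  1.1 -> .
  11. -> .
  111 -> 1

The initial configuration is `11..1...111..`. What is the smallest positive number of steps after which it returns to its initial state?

21

..1111.1.1.11
11.11..1.1...
.....111.11.1
1...1.1.....1
.1.11.11...1.
11......1.111
1.1....11..11
..11..1..11.1
11..11111...1
1.11.111.1.1.
1.....1..1.1.
11...11111.1.
..1.1.111..1.
.11.1..1.1111
....1111..11.
...1.11.11..1
1.11......111
....1....1.11
1..111..11...
111.1.11..1.1
11..1...111..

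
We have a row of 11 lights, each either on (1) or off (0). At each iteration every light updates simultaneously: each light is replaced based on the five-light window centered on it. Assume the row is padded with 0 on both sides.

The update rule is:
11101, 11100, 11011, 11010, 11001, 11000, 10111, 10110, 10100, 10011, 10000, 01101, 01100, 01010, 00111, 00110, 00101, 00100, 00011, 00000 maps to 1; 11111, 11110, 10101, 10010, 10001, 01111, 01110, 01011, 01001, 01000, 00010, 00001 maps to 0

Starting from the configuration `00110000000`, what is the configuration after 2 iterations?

11000000001

01111111111
11000000001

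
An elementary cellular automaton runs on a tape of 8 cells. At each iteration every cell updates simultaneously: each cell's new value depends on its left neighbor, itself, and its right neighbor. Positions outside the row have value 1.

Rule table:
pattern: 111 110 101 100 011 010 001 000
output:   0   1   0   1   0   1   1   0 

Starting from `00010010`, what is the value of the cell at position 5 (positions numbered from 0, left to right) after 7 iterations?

10111110
10000010
11000110
01101010
00101010
11101010
00101010
position 5 holds 0

0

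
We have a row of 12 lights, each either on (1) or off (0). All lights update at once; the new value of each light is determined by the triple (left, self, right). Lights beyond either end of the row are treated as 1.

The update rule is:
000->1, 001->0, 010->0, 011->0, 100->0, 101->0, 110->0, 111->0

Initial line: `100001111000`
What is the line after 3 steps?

step 1: 001100000010
step 2: 000001111000
step 3: 011100000010

011100000010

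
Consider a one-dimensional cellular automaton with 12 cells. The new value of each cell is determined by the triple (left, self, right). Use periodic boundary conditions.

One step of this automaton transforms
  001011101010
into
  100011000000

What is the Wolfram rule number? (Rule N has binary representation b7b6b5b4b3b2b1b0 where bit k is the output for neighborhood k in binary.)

position 5: 111 → 1  (bit 7 = 1)
position 6: 110 → 0  (bit 6 = 0)
position 3: 101 → 0  (bit 5 = 0)
position 11: 100 → 0  (bit 4 = 0)
position 4: 011 → 1  (bit 3 = 1)
position 2: 010 → 0  (bit 2 = 0)
position 1: 001 → 0  (bit 1 = 0)
position 0: 000 → 1  (bit 0 = 1)
bits b7..b0 = 10001001 = 137

137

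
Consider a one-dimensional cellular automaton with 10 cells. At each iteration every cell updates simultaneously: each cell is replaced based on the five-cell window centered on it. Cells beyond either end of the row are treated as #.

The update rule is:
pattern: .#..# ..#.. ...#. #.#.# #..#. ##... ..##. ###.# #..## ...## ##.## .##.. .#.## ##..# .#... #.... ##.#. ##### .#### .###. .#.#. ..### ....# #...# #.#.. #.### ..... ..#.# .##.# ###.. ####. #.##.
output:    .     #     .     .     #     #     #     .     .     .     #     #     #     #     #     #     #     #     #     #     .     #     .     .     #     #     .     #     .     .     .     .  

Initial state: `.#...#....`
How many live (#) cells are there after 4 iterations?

iteration 1: ###..###..
iteration 2: #..#.##.#.
iteration 3: .####..#.#
iteration 4: ###..#####
count of #: 8

8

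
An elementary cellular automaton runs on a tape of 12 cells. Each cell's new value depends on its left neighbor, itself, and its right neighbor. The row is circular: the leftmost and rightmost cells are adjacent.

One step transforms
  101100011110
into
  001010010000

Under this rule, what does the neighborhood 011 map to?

At position 2 the neighborhood is 011; the next row has 1 there.

1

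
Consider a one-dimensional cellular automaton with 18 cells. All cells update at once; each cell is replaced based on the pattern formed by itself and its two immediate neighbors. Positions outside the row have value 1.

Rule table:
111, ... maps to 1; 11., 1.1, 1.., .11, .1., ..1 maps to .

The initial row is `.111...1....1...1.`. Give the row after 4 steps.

..1..1...11...1...
.......1....1...1.
.11111...11...1...
..111..1....1...1.

..111..1....1...1.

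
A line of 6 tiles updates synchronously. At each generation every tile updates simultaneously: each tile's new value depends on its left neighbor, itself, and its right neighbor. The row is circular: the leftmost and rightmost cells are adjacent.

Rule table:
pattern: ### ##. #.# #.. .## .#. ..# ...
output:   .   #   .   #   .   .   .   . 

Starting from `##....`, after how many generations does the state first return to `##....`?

generation 1: .##...
generation 2: ..##..
generation 3: ...##.
generation 4: ....##
generation 5: #....#
generation 6: ##....

6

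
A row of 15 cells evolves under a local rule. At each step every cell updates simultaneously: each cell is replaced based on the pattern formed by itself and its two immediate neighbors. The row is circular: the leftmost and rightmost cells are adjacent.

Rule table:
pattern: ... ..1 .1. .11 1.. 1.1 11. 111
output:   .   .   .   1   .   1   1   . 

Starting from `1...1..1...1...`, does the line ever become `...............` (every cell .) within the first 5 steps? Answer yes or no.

...............
all cells are . at step 1

yes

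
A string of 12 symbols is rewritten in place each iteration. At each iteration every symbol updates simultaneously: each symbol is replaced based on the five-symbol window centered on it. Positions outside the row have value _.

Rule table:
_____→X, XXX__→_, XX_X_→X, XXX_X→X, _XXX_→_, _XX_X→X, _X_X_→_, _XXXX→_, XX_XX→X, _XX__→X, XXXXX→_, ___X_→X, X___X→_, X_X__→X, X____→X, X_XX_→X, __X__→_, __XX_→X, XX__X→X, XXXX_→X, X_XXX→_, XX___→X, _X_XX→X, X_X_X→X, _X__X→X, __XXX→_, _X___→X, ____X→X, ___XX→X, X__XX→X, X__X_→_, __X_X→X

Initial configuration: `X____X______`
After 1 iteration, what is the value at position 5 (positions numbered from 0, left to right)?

_

_XXXX_XXXXXX
position 5 holds _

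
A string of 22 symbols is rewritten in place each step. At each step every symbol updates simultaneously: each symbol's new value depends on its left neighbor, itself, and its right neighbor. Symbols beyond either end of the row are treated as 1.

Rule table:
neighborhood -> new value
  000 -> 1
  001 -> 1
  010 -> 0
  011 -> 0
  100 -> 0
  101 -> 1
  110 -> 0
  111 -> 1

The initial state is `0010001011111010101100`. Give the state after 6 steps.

0010101010101001001010

0100110101110101010001
1001001010101010100110
0010010101010101001001
0100101010101010010010
1001010101010100100101
0010101010101001001010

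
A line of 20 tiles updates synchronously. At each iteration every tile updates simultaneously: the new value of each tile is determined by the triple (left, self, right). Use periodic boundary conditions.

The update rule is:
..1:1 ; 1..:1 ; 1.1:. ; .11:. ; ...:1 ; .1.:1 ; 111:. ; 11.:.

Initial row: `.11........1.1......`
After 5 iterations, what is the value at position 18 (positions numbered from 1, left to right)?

1

iteration 1: 1..111111111.1111111
iteration 2: .11.................
iteration 3: 1..11111111111111111
iteration 4: .11.................  (repeats iteration 2; period 2)
iteration 5: 1..11111111111111111
position 18 holds 1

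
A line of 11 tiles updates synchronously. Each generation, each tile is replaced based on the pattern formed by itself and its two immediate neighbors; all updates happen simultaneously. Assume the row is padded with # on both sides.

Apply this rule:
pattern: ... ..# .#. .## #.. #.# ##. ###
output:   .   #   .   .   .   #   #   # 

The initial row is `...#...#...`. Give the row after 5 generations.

..#...#...#
.#...#...#.
#...#...#.#
#..#...#.#.
#.#...#.#.#

#.#...#.#.#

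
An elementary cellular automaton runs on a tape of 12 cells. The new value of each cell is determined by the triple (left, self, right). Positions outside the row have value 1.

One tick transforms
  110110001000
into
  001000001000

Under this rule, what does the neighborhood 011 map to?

At position 3 the neighborhood is 011; the next row has 0 there.

0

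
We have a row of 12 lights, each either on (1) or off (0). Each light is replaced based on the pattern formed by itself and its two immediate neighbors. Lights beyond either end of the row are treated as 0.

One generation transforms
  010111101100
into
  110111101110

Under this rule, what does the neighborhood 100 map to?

At position 10 the neighborhood is 100; the next row has 1 there.

1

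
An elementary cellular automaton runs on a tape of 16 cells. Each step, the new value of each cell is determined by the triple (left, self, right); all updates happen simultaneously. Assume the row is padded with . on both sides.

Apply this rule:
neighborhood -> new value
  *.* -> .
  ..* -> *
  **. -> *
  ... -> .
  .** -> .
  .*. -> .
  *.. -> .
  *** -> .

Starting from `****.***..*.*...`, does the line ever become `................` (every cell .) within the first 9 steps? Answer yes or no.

step 1: ...*...*.*......
step 2: ..*...*.........
step 3: .*...*..........
step 4: *...*...........
step 5: ...*............
step 6: ..*.............
step 7: .*..............
step 8: *...............
step 9: ................
all cells are . at step 9

yes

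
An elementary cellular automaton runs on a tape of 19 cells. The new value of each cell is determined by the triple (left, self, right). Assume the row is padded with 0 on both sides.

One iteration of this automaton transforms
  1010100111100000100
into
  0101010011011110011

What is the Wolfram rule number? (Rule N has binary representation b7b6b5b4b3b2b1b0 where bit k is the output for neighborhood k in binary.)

177

position 8: 111 → 1  (bit 7 = 1)
position 10: 110 → 0  (bit 6 = 0)
position 1: 101 → 1  (bit 5 = 1)
position 5: 100 → 1  (bit 4 = 1)
position 7: 011 → 0  (bit 3 = 0)
position 0: 010 → 0  (bit 2 = 0)
position 6: 001 → 0  (bit 1 = 0)
position 12: 000 → 1  (bit 0 = 1)
bits b7..b0 = 10110001 = 177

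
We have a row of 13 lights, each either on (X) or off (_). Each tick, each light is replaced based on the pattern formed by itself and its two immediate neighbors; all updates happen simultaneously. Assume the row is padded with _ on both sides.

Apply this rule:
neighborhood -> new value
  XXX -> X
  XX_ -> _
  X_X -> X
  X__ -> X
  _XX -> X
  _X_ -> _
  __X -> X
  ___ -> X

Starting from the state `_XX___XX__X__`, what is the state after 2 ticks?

XX_XXXX_XX_XX
X_XXXX_XX_XX_

X_XXXX_XX_XX_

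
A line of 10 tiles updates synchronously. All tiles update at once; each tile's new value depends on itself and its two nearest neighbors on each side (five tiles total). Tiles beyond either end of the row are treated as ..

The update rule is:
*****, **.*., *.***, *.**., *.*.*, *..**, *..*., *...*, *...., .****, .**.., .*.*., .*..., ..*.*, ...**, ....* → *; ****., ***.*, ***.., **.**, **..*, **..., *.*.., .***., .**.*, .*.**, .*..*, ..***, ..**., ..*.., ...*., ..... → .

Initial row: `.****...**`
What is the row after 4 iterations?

.*..**.**.

iteration 1: *.*...**.*
iteration 2: **.***..*.
iteration 3: ...*...*.*
iteration 4: .*..**.**.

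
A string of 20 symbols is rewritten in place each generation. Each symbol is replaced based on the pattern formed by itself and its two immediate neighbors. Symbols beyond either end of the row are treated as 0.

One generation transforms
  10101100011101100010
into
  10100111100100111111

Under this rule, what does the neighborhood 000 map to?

1

At position 7 the neighborhood is 000; the next row has 1 there.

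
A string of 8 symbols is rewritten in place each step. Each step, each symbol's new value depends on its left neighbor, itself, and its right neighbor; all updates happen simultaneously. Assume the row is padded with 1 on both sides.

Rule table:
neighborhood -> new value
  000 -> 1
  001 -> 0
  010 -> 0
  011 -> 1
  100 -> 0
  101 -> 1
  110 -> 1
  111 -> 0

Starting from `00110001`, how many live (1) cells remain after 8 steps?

2

00110101
00111011
00101110
00011011
01011110
10110011
11110010
00010001
count of 1: 2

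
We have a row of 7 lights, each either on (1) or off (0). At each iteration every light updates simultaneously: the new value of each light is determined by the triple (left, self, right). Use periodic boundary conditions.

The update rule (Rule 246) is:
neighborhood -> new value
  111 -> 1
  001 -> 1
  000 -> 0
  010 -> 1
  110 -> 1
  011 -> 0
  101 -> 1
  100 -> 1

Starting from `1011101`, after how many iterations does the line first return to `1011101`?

iteration 1: 1101110
iteration 2: 0110111
iteration 3: 1011011
iteration 4: 1101101
iteration 5: 1110110
iteration 6: 0111011
iteration 7: 1011101

7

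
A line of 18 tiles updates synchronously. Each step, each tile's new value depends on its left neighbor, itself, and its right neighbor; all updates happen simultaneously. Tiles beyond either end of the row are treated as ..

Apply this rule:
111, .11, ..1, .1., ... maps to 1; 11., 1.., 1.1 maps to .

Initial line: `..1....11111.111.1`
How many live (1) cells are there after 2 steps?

12

111.1111111..11..1
11..111111..11..11
count of 1: 12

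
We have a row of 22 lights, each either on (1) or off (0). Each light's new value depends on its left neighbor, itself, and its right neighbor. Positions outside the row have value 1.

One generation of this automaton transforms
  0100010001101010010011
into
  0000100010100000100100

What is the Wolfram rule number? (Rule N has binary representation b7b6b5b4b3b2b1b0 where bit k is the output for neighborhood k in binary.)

position 21: 111 → 0  (bit 7 = 0)
position 10: 110 → 1  (bit 6 = 1)
position 0: 101 → 0  (bit 5 = 0)
position 2: 100 → 0  (bit 4 = 0)
position 9: 011 → 0  (bit 3 = 0)
position 1: 010 → 0  (bit 2 = 0)
position 4: 001 → 1  (bit 1 = 1)
position 3: 000 → 0  (bit 0 = 0)
bits b7..b0 = 01000010 = 66

66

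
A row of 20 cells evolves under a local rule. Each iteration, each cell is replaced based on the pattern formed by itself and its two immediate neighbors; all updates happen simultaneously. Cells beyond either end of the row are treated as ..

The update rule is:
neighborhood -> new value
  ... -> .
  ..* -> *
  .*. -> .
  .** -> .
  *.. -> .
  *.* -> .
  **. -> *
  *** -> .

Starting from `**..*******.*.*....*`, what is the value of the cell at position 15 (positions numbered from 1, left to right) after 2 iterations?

.*.*......*.......*.
*........*.......*..
position 15 holds .

.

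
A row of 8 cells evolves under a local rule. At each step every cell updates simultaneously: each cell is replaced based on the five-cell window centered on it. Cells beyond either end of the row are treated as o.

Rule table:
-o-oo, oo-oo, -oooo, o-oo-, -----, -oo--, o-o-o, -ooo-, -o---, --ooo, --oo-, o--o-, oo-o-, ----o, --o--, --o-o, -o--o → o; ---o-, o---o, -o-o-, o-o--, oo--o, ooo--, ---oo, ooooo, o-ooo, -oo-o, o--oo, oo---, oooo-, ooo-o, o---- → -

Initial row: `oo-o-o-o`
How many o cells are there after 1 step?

--oo-oo-
count of o: 4

4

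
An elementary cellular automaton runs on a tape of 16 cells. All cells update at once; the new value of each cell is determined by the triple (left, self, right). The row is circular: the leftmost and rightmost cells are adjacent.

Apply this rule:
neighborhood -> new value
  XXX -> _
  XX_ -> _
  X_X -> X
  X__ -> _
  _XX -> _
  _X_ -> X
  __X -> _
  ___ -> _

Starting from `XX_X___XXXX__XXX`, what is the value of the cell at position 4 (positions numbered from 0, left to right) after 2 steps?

_

__XX____________
________________
position 4 holds _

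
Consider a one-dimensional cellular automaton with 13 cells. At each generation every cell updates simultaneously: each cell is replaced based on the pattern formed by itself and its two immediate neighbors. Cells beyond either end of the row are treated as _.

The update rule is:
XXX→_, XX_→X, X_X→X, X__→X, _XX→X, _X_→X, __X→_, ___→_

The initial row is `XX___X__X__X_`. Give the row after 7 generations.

X_XX_XXXXX__X

XXX__XX_XX_XX
X_XX_XXXXXXXX
XXXXXX______X
X____XX_____X
XX___XXX____X
XXX__X_XX___X
X_XX_XXXXX__X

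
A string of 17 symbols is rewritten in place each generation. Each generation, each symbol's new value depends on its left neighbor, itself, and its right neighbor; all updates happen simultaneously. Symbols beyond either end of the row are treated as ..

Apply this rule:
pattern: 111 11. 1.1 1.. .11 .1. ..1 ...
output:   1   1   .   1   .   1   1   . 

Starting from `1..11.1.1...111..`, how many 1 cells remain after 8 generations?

9

generation 1: 111.1.1.11.1.111.
generation 2: .11.1.1..1.1..111
generation 3: 1.1.1.1111.111.11
generation 4: 1.1.1..111..11..1
generation 5: 1.1.111.1111.1111
generation 6: 1.1..11..111..111
generation 7: 1.111.111.1111.11
generation 8: 1..11..11..111..1
count of 1: 9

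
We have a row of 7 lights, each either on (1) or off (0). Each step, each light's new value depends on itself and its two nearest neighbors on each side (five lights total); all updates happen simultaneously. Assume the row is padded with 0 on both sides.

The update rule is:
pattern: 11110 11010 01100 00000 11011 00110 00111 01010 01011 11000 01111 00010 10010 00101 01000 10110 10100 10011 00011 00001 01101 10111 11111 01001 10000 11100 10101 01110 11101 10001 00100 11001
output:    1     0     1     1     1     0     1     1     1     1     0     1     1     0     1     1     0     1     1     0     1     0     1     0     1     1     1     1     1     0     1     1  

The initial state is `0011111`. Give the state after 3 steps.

0110111
1011011
0111111

0111111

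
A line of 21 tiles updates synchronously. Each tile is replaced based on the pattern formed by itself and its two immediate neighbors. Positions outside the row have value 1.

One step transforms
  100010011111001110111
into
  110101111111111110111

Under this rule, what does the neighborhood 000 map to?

At position 2 the neighborhood is 000; the next row has 0 there.

0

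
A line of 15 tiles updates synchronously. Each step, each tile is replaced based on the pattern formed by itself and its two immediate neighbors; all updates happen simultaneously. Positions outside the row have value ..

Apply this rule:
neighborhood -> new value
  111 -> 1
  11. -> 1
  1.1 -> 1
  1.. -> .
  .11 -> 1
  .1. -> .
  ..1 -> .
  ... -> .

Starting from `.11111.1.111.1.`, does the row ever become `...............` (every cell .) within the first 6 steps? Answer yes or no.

step 1: .111111.11111..
step 2: .111111111111..
step 3: .111111111111..  (fixed point — unchanged through step 6)
step 6 is .111111111111.., still not uniform .

no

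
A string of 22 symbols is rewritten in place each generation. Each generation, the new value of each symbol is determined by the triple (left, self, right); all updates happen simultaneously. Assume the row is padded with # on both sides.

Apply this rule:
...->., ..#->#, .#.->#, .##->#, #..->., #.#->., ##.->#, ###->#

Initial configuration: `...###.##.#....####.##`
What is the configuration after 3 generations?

.#####.##.#.#######.##

generation 1: ..####.##.#...#####.##
generation 2: .#####.##.#..######.##
generation 3: .#####.##.#.#######.##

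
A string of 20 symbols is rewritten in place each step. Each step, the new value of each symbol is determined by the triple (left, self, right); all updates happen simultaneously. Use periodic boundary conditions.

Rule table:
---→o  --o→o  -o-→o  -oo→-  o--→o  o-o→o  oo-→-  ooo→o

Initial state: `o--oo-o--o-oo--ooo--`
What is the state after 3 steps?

o-o--o-oo-o--oo-o-o-

ooo--oooooo--oo-o-oo
oo-oo-oooo-oo--ooo-o
o-o--o-oo-o--oo-o-o-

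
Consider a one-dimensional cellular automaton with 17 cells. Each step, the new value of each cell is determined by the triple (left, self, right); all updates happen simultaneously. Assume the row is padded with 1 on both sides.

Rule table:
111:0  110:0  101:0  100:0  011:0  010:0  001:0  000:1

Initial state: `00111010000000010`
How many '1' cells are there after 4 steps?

7

step 1: 00000000111111000
step 2: 01111110000000010
step 3: 00000000111111000  (repeats step 1; period 2)
step 4: 01111110000000010
count of 1: 7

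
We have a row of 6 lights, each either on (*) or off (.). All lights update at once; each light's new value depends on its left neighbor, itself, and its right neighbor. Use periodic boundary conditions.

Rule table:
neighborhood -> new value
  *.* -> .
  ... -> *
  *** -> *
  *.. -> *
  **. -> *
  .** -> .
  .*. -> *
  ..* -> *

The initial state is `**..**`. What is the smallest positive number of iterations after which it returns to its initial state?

6

iteration 1: ****.*
iteration 2: ****..
iteration 3: .*****
iteration 4: ..****
iteration 5: **.***
iteration 6: **..**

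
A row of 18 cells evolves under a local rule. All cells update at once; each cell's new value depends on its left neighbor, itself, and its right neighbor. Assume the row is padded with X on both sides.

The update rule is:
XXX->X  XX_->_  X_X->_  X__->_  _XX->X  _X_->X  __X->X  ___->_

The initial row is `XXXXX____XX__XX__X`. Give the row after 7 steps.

__XX__XX__XXXXXXXX

XXXX____XX__XX__XX
XXX____XX__XX__XXX
XX____XX__XX__XXXX
X____XX__XX__XXXXX
____XX__XX__XXXXXX
___XX__XX__XXXXXXX
__XX__XX__XXXXXXXX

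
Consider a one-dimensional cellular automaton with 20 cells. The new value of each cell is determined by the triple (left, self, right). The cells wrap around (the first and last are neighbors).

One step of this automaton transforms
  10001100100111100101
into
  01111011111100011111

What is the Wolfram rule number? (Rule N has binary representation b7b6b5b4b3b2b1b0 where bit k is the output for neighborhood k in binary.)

63

position 12: 111 → 0  (bit 7 = 0)
position 0: 110 → 0  (bit 6 = 0)
position 18: 101 → 1  (bit 5 = 1)
position 1: 100 → 1  (bit 4 = 1)
position 4: 011 → 1  (bit 3 = 1)
position 8: 010 → 1  (bit 2 = 1)
position 3: 001 → 1  (bit 1 = 1)
position 2: 000 → 1  (bit 0 = 1)
bits b7..b0 = 00111111 = 63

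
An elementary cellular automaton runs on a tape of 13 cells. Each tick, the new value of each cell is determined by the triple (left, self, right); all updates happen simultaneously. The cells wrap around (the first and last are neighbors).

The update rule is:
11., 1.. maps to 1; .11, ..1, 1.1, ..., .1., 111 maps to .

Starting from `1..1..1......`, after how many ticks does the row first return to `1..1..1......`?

.1..1..1.....
..1..1..1....
...1..1..1...
....1..1..1..
.....1..1..1.
......1..1..1
1......1..1..
.1......1..1.
..1......1..1
1..1......1..
.1..1......1.
..1..1......1
1..1..1......

13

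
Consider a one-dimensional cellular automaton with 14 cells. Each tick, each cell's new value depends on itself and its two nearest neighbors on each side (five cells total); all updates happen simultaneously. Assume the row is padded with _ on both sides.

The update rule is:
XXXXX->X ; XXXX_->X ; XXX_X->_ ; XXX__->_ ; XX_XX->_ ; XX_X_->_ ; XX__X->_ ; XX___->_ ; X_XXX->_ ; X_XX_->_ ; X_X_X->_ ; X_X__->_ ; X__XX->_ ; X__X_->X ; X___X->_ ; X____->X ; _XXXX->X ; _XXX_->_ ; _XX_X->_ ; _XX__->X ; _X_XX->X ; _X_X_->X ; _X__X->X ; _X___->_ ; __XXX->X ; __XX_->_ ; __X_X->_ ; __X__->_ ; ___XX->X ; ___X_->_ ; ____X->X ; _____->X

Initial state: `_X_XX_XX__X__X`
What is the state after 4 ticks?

XX__X_X_X_X__X

tick 1: __X____X_X_XX_
tick 2: X___XX__X_X_X_
tick 3: ___X_X_X_X_X__
tick 4: XX__X_X_X_X__X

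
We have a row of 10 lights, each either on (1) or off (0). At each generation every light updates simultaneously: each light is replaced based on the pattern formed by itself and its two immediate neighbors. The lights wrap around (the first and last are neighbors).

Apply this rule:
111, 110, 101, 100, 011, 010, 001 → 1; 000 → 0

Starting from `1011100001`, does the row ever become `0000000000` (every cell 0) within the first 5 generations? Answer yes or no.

generation 1: 1111110011
generation 2: 1111111111
generation 3: 1111111111  (fixed point — unchanged through generation 5)
generation 5 is 1111111111, still not uniform 0

no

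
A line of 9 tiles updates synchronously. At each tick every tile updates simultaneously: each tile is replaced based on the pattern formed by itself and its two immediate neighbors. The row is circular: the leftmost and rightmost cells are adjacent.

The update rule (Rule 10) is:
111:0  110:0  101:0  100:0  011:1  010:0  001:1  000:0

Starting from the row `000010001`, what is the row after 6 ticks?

001000010

tick 1: 000100010
tick 2: 001000100
tick 3: 010001000
tick 4: 100010000
tick 5: 000100001
tick 6: 001000010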